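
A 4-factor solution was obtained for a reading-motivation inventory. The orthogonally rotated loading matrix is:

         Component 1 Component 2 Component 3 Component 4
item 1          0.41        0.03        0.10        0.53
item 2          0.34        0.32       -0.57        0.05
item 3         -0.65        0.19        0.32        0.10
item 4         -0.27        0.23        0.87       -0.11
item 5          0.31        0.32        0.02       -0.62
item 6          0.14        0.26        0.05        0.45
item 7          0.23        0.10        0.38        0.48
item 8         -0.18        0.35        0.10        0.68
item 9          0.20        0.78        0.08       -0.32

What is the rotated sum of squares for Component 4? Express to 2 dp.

SS loadings for Component 4 = 0.53² + 0.05² + 0.10² + (-0.11)² + (-0.62)² + 0.45² + 0.48² + 0.68² + (-0.32)² = 0.2809 + 0.0025 + 0.0100 + 0.0121 + 0.3844 + 0.2025 + 0.2304 + 0.4624 + 0.1024 = 1.6876

1.69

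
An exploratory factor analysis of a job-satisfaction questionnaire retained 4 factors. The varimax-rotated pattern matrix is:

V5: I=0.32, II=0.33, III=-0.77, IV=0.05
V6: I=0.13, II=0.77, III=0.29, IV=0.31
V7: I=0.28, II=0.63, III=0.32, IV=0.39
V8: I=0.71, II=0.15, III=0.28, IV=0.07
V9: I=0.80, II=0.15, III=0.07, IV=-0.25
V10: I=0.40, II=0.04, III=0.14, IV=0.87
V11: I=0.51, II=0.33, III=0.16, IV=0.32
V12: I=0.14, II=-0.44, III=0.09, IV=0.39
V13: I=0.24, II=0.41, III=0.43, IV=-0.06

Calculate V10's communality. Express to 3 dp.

h² = 0.40² + 0.04² + 0.14² + 0.87² = 0.1600 + 0.0016 + 0.0196 + 0.7569 = 0.9381

0.938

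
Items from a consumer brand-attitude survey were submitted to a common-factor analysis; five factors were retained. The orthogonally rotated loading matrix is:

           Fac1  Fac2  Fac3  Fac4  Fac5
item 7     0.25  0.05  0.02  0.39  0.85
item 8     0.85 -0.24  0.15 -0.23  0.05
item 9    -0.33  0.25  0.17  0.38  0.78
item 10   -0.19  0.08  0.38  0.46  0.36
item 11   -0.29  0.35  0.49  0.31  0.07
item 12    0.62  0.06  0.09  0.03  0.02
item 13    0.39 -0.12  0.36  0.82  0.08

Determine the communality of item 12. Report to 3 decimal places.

h² = 0.62² + 0.06² + 0.09² + 0.03² + 0.02² = 0.3844 + 0.0036 + 0.0081 + 0.0009 + 0.0004 = 0.3974

0.397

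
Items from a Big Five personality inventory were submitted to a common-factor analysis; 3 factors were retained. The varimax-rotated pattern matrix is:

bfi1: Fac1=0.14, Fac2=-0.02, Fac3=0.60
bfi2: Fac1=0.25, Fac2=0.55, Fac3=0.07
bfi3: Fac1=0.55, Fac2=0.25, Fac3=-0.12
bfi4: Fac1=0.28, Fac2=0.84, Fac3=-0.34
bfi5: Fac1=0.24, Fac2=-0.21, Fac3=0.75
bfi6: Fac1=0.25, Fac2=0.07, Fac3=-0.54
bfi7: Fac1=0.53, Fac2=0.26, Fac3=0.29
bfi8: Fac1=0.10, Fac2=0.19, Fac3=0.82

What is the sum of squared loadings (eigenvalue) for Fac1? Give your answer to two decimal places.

SS loadings for Fac1 = 0.14² + 0.25² + 0.55² + 0.28² + 0.24² + 0.25² + 0.53² + 0.10² = 0.0196 + 0.0625 + 0.3025 + 0.0784 + 0.0576 + 0.0625 + 0.2809 + 0.0100 = 0.8740

0.87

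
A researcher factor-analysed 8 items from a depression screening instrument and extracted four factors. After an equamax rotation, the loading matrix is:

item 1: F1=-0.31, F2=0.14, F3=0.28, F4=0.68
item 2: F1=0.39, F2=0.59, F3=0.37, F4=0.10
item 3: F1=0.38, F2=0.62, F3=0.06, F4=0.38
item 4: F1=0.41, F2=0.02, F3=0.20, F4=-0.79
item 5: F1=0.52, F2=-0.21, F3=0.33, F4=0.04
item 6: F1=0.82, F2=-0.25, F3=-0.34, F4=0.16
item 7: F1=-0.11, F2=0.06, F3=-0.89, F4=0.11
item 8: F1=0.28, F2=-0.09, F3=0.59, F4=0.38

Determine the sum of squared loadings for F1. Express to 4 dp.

1.5940

SS loadings for F1 = (-0.31)² + 0.39² + 0.38² + 0.41² + 0.52² + 0.82² + (-0.11)² + 0.28² = 0.0961 + 0.1521 + 0.1444 + 0.1681 + 0.2704 + 0.6724 + 0.0121 + 0.0784 = 1.5940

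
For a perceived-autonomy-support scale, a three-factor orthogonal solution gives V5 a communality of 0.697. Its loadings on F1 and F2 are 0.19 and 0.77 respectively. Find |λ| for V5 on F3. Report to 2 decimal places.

0.26

Under orthogonal rotation h² = Σλ², so λ_F3² = h² − (0.6290) = 0.697 − 0.6290 = 0.0680.
|λ| = √0.0680 = 0.2608.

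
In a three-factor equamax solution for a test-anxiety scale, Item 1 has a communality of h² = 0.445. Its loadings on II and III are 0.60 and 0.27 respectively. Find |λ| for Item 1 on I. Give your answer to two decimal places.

0.11

Under orthogonal rotation h² = Σλ², so λ_I² = h² − (0.4329) = 0.445 − 0.4329 = 0.0121.
|λ| = √0.0121 = 0.1100.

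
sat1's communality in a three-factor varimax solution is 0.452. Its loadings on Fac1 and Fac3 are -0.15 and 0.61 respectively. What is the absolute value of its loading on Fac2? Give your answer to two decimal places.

0.24

Under orthogonal rotation h² = Σλ², so λ_Fac2² = h² − (0.3946) = 0.452 − 0.3946 = 0.0574.
|λ| = √0.0574 = 0.2396.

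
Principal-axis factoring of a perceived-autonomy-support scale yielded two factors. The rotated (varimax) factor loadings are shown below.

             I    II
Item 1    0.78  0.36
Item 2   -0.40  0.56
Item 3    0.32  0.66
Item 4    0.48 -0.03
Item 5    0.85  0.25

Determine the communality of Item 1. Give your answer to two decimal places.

h² = 0.78² + 0.36² = 0.6084 + 0.1296 = 0.7380

0.74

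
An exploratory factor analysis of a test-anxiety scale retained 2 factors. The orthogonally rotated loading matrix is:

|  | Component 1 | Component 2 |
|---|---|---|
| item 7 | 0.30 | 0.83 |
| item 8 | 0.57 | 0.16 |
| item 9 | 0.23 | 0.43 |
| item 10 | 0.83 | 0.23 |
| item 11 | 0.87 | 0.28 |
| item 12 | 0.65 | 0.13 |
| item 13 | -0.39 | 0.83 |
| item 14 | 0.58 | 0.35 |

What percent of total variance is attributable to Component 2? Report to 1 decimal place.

23.2%

SS loadings for Component 2 = 0.83² + 0.16² + 0.43² + 0.23² + 0.28² + 0.13² + 0.83² + 0.35² = 1.8590
With 8 standardized items, total variance = 8. Proportion = 1.8590/8 = 0.2324 → 23.24%.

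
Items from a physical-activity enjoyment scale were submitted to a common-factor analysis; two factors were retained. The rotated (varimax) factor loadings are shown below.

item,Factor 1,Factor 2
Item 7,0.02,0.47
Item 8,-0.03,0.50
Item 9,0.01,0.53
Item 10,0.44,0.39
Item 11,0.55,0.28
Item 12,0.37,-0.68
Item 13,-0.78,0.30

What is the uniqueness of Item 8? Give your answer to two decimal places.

h² = (-0.03)² + 0.50² = 0.0009 + 0.2500 = 0.2509
Uniqueness u² = 1 − h² = 1 − 0.2509 = 0.7491

0.75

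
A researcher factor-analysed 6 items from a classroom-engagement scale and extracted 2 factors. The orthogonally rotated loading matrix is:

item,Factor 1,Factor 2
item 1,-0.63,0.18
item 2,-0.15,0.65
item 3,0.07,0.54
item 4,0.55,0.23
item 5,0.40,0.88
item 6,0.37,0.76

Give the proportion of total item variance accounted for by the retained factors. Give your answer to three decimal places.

0.529

SS loadings by factor: 1.0237, 2.1514; total = 3.1751.
Total variance with 6 standardized items is 6, so the solution explains 3.1751/6 = 0.5292.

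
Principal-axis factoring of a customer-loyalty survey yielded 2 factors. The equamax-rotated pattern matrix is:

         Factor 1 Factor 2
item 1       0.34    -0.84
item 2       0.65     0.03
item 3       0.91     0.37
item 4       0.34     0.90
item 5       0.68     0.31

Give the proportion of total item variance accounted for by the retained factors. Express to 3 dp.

Communalities: 0.8212, 0.4234, 0.9650, 0.9256, 0.5585; Σh² = 3.6937.
Total variance with 5 standardized items is 5, so the solution explains 3.6937/5 = 0.7387.

0.739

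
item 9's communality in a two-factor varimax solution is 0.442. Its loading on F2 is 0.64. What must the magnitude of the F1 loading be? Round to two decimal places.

0.18

Under orthogonal rotation h² = Σλ², so λ_F1² = h² − (0.4096) = 0.442 − 0.4096 = 0.0324.
|λ| = √0.0324 = 0.1800.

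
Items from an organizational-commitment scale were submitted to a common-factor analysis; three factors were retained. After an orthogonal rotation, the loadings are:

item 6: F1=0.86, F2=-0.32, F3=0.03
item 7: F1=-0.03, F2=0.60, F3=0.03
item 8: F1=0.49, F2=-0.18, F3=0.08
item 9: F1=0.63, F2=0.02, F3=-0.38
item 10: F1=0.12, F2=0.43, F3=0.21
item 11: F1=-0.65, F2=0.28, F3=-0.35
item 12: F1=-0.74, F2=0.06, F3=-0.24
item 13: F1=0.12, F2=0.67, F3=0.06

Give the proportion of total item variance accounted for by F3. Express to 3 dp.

SS loadings for F3 = 0.03² + 0.03² + 0.08² + (-0.38)² + 0.21² + (-0.35)² + (-0.24)² + 0.06² = 0.3804
Proportion of variance = 0.3804 / 8 = 0.0475.

0.048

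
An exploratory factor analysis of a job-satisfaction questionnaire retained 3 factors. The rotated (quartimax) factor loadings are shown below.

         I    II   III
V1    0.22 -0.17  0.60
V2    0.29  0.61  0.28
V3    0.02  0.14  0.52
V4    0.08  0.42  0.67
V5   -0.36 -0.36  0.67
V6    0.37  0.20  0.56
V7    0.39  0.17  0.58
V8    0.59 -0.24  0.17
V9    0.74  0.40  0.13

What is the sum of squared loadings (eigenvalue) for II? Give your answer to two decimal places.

SS loadings for II = (-0.17)² + 0.61² + 0.14² + 0.42² + (-0.36)² + 0.20² + 0.17² + (-0.24)² + 0.40² = 0.0289 + 0.3721 + 0.0196 + 0.1764 + 0.1296 + 0.0400 + 0.0289 + 0.0576 + 0.1600 = 1.0131

1.01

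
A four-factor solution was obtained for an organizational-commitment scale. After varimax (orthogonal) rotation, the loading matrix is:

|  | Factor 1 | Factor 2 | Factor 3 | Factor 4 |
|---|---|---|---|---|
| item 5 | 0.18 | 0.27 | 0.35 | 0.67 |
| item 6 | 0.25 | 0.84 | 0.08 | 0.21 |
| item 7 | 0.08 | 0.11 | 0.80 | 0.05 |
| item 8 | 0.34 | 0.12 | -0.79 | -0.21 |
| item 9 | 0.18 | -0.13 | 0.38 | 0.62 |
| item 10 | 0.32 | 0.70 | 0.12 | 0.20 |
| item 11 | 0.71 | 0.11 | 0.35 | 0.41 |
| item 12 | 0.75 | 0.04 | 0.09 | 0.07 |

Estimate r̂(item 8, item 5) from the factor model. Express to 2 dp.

r̂ = Σ λ_i·λ_j across factors = (0.34)(0.18) + (0.12)(0.27) + (-0.79)(0.35) + (-0.21)(0.67)
  = +0.0612 +0.0324 -0.2765 -0.1407 = -0.3236

-0.32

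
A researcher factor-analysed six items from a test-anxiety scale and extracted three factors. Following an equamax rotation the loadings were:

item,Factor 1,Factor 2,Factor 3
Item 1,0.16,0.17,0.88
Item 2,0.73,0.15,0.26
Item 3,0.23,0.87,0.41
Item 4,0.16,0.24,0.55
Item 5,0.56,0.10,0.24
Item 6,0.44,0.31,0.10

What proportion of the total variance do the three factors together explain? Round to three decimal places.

Communalities: 0.8289, 0.6230, 0.9779, 0.3857, 0.3812, 0.2997; Σh² = 3.4964.
Total variance with 6 standardized items is 6, so the solution explains 3.4964/6 = 0.5827.

0.583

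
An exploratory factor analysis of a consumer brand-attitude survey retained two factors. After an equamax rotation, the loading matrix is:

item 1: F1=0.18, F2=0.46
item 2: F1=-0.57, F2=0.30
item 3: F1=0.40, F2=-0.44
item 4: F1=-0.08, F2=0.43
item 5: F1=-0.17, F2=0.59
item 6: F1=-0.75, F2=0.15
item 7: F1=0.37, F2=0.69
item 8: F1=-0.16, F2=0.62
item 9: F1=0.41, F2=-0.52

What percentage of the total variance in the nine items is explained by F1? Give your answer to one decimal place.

16.1%

SS loadings for F1 = 0.18² + (-0.57)² + 0.40² + (-0.08)² + (-0.17)² + (-0.75)² + 0.37² + (-0.16)² + 0.41² = 1.4457
With 9 standardized items, total variance = 9. Proportion = 1.4457/9 = 0.1606 → 16.06%.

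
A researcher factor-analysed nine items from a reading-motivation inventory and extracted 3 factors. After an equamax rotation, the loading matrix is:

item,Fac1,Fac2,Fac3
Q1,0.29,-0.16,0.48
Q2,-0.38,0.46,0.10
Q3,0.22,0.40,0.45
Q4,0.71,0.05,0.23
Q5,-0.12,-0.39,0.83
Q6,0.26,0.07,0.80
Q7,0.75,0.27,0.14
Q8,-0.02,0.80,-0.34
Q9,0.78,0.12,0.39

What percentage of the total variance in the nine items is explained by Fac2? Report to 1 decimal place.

SS loadings for Fac2 = (-0.16)² + 0.46² + 0.40² + 0.05² + (-0.39)² + 0.07² + 0.27² + 0.80² + 0.12² = 1.2840
With 9 standardized items, total variance = 9. Proportion = 1.2840/9 = 0.1427 → 14.27%.

14.3%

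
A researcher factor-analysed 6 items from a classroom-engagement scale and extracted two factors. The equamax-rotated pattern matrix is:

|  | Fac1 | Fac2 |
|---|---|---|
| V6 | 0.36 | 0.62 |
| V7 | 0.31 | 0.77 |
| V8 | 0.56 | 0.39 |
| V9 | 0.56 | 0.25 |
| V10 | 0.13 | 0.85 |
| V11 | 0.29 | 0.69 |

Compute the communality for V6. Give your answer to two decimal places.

0.51

h² = 0.36² + 0.62² = 0.1296 + 0.3844 = 0.5140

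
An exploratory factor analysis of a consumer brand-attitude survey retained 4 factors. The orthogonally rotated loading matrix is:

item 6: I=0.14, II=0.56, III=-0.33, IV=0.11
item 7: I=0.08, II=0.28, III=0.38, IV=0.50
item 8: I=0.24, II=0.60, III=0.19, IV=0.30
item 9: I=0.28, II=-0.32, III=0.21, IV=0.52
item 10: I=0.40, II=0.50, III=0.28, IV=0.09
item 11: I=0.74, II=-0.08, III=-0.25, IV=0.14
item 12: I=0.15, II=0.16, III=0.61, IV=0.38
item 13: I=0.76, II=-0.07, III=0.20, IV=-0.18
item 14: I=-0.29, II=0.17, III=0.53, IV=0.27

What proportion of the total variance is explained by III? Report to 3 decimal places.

0.130

SS loadings for III = (-0.33)² + 0.38² + 0.19² + 0.21² + 0.28² + (-0.25)² + 0.61² + 0.20² + 0.53² = 1.1674
Proportion of variance = 1.1674 / 9 = 0.1297.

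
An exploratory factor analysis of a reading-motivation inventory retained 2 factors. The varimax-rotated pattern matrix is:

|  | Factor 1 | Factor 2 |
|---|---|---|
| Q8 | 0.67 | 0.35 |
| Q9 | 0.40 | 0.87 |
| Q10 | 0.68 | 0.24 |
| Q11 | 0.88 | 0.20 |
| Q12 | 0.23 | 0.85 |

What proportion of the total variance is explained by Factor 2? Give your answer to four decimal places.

0.3399

SS loadings for Factor 2 = 0.35² + 0.87² + 0.24² + 0.20² + 0.85² = 1.6995
Proportion of variance = 1.6995 / 5 = 0.3399.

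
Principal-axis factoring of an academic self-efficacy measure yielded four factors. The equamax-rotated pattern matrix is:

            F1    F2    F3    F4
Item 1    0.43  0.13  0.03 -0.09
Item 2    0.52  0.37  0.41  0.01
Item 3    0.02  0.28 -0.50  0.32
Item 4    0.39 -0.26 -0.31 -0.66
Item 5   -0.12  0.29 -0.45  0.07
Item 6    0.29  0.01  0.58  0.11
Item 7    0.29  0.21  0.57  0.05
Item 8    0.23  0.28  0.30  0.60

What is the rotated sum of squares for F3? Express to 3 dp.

SS loadings for F3 = 0.03² + 0.41² + (-0.50)² + (-0.31)² + (-0.45)² + 0.58² + 0.57² + 0.30² = 0.0009 + 0.1681 + 0.2500 + 0.0961 + 0.2025 + 0.3364 + 0.3249 + 0.0900 = 1.4689

1.469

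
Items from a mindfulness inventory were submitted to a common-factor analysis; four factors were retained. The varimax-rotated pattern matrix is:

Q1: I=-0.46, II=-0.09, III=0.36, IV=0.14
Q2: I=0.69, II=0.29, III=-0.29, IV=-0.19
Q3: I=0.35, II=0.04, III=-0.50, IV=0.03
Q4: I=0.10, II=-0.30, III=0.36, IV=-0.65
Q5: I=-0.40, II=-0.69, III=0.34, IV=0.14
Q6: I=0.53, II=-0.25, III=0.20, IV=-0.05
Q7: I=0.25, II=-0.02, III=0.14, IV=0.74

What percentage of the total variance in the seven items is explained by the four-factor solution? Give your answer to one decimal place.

SS loadings by factor: 1.3236, 0.7228, 0.7685, 1.0488; total = 3.8637.
Total variance with 7 standardized items is 7, so the solution explains 3.8637/7 = 0.5520 = 55.20%.

55.2%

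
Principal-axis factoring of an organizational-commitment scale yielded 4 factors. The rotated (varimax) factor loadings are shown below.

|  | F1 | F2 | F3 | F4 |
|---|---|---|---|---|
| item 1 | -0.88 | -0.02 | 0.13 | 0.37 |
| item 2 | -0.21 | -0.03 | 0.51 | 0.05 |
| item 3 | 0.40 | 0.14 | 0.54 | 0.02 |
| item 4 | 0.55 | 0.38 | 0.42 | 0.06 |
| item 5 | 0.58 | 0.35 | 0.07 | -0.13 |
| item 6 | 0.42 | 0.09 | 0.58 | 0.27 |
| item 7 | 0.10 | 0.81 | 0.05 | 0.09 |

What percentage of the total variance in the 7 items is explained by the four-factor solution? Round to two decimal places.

SS loadings by factor: 1.8038, 0.9520, 1.0888, 0.2413; total = 4.0859.
Total variance with 7 standardized items is 7, so the solution explains 4.0859/7 = 0.5837 = 58.37%.

58.37%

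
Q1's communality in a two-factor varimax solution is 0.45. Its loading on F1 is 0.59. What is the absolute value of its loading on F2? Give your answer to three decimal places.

Under orthogonal rotation h² = Σλ², so λ_F2² = h² − (0.3481) = 0.45 − 0.3481 = 0.1019.
|λ| = √0.1019 = 0.3192.

0.319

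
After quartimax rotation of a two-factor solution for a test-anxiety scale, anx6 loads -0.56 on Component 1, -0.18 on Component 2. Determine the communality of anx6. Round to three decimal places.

0.346

h² = (-0.56)² + (-0.18)² = 0.3136 + 0.0324 = 0.3460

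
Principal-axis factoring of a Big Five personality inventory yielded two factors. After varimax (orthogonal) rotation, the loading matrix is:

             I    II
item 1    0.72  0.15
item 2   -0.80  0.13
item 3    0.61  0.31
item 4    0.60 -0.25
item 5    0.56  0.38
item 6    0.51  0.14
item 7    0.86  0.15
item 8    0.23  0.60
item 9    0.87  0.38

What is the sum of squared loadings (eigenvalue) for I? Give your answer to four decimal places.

SS loadings for I = 0.72² + (-0.80)² + 0.61² + 0.60² + 0.56² + 0.51² + 0.86² + 0.23² + 0.87² = 0.5184 + 0.6400 + 0.3721 + 0.3600 + 0.3136 + 0.2601 + 0.7396 + 0.0529 + 0.7569 = 4.0136

4.0136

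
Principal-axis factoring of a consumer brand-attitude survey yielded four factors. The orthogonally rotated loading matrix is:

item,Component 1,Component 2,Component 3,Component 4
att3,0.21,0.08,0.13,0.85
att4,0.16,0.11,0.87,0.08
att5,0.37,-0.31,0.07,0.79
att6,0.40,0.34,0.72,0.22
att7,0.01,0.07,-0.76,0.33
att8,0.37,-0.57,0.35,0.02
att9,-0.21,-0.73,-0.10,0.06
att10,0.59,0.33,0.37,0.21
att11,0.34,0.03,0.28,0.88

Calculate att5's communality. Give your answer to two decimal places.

0.86

h² = 0.37² + (-0.31)² + 0.07² + 0.79² = 0.1369 + 0.0961 + 0.0049 + 0.6241 = 0.8620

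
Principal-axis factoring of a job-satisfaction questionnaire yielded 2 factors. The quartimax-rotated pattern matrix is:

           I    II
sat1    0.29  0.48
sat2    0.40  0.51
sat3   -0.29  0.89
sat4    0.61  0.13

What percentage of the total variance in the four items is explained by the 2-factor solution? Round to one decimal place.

50.0%

Communalities: 0.3145, 0.4201, 0.8762, 0.3890; Σh² = 1.9998.
Total variance with 4 standardized items is 4, so the solution explains 1.9998/4 = 0.5000 = 49.99%.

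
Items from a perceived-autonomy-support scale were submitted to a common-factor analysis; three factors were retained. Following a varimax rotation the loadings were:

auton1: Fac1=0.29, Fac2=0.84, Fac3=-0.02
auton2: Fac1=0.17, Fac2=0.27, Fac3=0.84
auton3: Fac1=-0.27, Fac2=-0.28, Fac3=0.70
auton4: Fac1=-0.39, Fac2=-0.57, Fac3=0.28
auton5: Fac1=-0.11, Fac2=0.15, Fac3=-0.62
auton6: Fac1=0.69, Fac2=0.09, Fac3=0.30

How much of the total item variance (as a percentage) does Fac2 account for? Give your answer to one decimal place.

20.2%

SS loadings for Fac2 = 0.84² + 0.27² + (-0.28)² + (-0.57)² + 0.15² + 0.09² = 1.2124
With 6 standardized items, total variance = 6. Proportion = 1.2124/6 = 0.2021 → 20.21%.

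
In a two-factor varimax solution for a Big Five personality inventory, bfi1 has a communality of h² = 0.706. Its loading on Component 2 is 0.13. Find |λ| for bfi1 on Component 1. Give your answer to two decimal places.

0.83

Under orthogonal rotation h² = Σλ², so λ_Component 1² = h² − (0.0169) = 0.706 − 0.0169 = 0.6891.
|λ| = √0.6891 = 0.8301.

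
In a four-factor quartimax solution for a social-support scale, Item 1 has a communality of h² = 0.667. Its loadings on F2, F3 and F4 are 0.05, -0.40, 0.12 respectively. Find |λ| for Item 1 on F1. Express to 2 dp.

Under orthogonal rotation h² = Σλ², so λ_F1² = h² − (0.1769) = 0.667 − 0.1769 = 0.4901.
|λ| = √0.4901 = 0.7001.

0.70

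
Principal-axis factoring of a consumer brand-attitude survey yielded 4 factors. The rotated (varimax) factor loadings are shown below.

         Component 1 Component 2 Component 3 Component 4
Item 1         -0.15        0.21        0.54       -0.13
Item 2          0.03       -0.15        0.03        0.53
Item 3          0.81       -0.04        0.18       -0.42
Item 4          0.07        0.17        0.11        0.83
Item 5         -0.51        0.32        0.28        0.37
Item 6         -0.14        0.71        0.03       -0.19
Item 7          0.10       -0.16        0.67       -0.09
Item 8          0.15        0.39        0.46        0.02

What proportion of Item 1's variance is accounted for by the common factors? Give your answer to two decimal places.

0.38

h² = (-0.15)² + 0.21² + 0.54² + (-0.13)² = 0.0225 + 0.0441 + 0.2916 + 0.0169 = 0.3751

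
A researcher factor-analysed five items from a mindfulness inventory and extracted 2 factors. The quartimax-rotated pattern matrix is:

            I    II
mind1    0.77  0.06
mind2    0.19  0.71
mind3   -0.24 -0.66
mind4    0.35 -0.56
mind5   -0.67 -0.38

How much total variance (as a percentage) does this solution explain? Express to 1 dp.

SS loadings by factor: 1.2580, 1.4013; total = 2.6593.
Total variance with 5 standardized items is 5, so the solution explains 2.6593/5 = 0.5319 = 53.19%.

53.2%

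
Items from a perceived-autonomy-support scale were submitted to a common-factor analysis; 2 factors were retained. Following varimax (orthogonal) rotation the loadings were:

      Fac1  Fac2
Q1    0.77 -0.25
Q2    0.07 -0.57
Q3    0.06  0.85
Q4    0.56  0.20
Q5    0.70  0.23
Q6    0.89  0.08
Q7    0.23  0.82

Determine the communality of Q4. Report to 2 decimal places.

h² = 0.56² + 0.20² = 0.3136 + 0.0400 = 0.3536

0.35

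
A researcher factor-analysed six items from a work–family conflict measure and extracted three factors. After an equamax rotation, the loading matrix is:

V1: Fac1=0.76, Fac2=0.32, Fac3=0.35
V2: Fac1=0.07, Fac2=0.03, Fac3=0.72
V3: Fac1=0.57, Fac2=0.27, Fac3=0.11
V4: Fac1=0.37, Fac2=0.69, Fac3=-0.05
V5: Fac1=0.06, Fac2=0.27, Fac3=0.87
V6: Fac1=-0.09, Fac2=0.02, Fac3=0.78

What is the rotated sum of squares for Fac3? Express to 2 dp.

2.02

SS loadings for Fac3 = 0.35² + 0.72² + 0.11² + (-0.05)² + 0.87² + 0.78² = 0.1225 + 0.5184 + 0.0121 + 0.0025 + 0.7569 + 0.6084 = 2.0208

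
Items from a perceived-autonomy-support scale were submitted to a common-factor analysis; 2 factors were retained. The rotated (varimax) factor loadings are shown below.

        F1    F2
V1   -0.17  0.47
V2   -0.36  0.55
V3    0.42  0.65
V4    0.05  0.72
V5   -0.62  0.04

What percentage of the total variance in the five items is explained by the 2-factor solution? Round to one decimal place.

Communalities: 0.2498, 0.4321, 0.5989, 0.5209, 0.3860; Σh² = 2.1877.
Total variance with 5 standardized items is 5, so the solution explains 2.1877/5 = 0.4375 = 43.75%.

43.8%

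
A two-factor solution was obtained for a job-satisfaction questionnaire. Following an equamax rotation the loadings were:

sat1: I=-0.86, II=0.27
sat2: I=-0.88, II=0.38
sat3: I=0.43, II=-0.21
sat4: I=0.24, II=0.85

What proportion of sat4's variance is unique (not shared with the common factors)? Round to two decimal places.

h² = 0.24² + 0.85² = 0.0576 + 0.7225 = 0.7801
Uniqueness u² = 1 − h² = 1 − 0.7801 = 0.2199

0.22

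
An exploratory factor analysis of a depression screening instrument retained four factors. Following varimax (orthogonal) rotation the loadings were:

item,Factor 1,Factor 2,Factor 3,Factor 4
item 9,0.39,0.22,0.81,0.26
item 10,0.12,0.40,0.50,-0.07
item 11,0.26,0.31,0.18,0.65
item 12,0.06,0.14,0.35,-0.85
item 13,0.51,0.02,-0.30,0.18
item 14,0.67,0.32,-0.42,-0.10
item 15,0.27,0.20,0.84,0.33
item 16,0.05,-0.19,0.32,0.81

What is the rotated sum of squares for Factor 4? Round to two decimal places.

SS loadings for Factor 4 = 0.26² + (-0.07)² + 0.65² + (-0.85)² + 0.18² + (-0.10)² + 0.33² + 0.81² = 0.0676 + 0.0049 + 0.4225 + 0.7225 + 0.0324 + 0.0100 + 0.1089 + 0.6561 = 2.0249

2.02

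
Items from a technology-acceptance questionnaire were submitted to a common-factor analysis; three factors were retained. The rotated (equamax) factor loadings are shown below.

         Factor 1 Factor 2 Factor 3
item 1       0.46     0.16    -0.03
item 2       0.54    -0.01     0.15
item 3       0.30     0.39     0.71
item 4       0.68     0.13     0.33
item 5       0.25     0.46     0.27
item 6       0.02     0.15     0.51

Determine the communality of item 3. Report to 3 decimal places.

0.746

h² = 0.30² + 0.39² + 0.71² = 0.0900 + 0.1521 + 0.5041 = 0.7462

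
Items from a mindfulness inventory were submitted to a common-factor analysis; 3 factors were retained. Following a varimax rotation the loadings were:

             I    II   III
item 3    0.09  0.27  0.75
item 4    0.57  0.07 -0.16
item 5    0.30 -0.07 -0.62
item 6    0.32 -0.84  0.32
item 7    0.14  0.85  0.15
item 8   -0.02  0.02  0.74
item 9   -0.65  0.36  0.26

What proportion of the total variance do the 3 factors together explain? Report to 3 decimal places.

Communalities: 0.6435, 0.3554, 0.4793, 0.9104, 0.7646, 0.5484, 0.6197; Σh² = 4.3213.
Total variance with 7 standardized items is 7, so the solution explains 4.3213/7 = 0.6173.

0.617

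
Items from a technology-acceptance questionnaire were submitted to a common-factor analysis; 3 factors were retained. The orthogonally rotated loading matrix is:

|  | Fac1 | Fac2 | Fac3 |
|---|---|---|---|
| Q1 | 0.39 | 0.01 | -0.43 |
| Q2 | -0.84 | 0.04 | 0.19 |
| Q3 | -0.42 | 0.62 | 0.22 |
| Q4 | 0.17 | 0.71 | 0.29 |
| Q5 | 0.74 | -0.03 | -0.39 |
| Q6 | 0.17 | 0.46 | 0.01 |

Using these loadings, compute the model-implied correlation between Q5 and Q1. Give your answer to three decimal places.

r̂ = Σ λ_i·λ_j across factors = (0.74)(0.39) + (-0.03)(0.01) + (-0.39)(-0.43)
  = +0.2886 -0.0003 +0.1677 = 0.4560

0.456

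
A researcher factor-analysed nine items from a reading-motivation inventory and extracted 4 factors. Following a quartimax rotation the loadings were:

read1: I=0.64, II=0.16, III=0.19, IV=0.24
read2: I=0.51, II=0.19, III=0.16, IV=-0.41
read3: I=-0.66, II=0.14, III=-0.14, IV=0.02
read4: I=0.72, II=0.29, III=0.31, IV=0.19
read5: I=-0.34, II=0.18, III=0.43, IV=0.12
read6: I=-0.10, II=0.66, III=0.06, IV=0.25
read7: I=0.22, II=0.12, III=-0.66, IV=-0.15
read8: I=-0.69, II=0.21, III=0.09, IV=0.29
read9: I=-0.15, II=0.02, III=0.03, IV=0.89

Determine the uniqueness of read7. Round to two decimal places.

h² = 0.22² + 0.12² + (-0.66)² + (-0.15)² = 0.0484 + 0.0144 + 0.4356 + 0.0225 = 0.5209
Uniqueness u² = 1 − h² = 1 − 0.5209 = 0.4791

0.48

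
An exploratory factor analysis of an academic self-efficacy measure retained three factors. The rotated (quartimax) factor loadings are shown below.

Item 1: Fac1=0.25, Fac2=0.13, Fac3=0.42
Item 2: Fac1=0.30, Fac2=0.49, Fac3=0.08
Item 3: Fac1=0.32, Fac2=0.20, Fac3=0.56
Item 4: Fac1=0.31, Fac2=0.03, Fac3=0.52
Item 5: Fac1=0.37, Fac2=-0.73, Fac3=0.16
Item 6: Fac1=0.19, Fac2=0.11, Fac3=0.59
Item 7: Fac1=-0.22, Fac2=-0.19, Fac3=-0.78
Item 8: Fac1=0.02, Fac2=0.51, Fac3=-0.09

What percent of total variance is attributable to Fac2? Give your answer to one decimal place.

SS loadings for Fac2 = 0.13² + 0.49² + 0.20² + 0.03² + (-0.73)² + 0.11² + (-0.19)² + 0.51² = 1.1391
With 8 standardized items, total variance = 8. Proportion = 1.1391/8 = 0.1424 → 14.24%.

14.2%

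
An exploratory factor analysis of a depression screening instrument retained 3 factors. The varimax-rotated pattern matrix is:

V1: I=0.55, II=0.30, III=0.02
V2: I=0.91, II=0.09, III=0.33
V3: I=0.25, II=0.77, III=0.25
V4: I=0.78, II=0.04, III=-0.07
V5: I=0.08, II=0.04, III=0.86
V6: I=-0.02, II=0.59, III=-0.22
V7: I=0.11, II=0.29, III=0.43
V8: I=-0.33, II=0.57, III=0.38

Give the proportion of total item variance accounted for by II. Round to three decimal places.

0.181

SS loadings for II = 0.30² + 0.09² + 0.77² + 0.04² + 0.04² + 0.59² + 0.29² + 0.57² = 1.4513
Proportion of variance = 1.4513 / 8 = 0.1814.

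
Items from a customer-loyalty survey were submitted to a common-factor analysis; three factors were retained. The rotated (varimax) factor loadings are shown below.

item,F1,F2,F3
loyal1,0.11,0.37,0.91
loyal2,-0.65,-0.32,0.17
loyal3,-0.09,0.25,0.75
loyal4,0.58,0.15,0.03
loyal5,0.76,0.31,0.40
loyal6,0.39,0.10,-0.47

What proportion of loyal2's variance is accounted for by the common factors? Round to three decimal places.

h² = (-0.65)² + (-0.32)² + 0.17² = 0.4225 + 0.1024 + 0.0289 = 0.5538

0.554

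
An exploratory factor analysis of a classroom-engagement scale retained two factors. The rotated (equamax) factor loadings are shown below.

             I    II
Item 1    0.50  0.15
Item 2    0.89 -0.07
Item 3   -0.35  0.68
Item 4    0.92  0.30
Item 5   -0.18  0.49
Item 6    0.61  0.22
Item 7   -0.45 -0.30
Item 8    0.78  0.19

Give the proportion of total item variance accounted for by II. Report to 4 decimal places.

0.1243

SS loadings for II = 0.15² + (-0.07)² + 0.68² + 0.30² + 0.49² + 0.22² + (-0.30)² + 0.19² = 0.9944
Proportion of variance = 0.9944 / 8 = 0.1243.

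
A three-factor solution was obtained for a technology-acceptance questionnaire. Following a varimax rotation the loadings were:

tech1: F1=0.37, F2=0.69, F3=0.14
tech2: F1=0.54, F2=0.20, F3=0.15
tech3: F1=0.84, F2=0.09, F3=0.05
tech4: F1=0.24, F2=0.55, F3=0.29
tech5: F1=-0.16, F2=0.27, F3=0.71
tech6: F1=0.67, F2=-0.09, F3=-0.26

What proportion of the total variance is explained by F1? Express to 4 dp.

0.2777

SS loadings for F1 = 0.37² + 0.54² + 0.84² + 0.24² + (-0.16)² + 0.67² = 1.6662
Proportion of variance = 1.6662 / 6 = 0.2777.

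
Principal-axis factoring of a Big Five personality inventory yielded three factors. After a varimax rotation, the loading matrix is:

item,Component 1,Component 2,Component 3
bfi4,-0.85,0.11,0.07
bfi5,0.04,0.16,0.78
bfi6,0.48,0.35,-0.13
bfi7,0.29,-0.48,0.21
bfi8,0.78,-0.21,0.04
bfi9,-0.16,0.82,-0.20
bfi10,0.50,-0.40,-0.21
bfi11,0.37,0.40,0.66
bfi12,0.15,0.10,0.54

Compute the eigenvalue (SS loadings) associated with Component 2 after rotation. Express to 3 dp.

SS loadings for Component 2 = 0.11² + 0.16² + 0.35² + (-0.48)² + (-0.21)² + 0.82² + (-0.40)² + 0.40² + 0.10² = 0.0121 + 0.0256 + 0.1225 + 0.2304 + 0.0441 + 0.6724 + 0.1600 + 0.1600 + 0.0100 = 1.4371

1.437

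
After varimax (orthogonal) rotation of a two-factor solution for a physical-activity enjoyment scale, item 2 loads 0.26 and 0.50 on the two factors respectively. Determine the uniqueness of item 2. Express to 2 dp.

0.68

h² = 0.26² + 0.50² = 0.0676 + 0.2500 = 0.3176
Uniqueness u² = 1 − h² = 1 − 0.3176 = 0.6824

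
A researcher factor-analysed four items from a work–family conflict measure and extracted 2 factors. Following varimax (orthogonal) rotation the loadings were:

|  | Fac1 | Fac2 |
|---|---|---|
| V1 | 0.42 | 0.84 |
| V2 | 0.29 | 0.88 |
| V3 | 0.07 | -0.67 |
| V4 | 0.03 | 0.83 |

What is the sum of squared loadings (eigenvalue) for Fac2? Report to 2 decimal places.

SS loadings for Fac2 = 0.84² + 0.88² + (-0.67)² + 0.83² = 0.7056 + 0.7744 + 0.4489 + 0.6889 = 2.6178

2.62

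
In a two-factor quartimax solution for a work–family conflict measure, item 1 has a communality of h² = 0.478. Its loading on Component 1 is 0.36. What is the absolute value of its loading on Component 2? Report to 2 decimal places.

0.59

Under orthogonal rotation h² = Σλ², so λ_Component 2² = h² − (0.1296) = 0.478 − 0.1296 = 0.3484.
|λ| = √0.3484 = 0.5903.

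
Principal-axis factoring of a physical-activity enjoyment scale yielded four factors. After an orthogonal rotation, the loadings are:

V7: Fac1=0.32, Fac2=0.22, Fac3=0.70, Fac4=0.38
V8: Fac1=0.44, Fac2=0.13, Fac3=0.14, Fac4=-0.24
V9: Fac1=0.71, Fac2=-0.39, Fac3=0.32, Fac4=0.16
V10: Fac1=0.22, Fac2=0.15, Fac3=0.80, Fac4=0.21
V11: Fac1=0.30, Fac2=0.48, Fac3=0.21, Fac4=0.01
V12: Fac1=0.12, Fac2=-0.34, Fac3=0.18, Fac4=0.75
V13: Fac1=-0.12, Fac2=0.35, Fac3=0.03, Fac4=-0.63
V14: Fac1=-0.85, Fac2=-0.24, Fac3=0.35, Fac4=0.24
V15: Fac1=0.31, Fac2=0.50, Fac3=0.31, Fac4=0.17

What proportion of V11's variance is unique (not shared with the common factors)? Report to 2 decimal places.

h² = 0.30² + 0.48² + 0.21² + 0.01² = 0.0900 + 0.2304 + 0.0441 + 0.0001 = 0.3646
Uniqueness u² = 1 − h² = 1 − 0.3646 = 0.6354

0.64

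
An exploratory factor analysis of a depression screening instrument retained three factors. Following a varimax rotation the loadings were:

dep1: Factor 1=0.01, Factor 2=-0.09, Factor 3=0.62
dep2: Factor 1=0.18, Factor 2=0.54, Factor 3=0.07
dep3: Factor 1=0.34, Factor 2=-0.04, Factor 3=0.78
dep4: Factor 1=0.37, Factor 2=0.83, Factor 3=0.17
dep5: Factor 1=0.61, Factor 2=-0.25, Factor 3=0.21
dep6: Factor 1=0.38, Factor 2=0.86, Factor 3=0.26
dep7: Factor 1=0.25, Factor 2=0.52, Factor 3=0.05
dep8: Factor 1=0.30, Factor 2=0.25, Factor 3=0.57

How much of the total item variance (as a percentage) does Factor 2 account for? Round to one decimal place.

SS loadings for Factor 2 = (-0.09)² + 0.54² + (-0.04)² + 0.83² + (-0.25)² + 0.86² + 0.52² + 0.25² = 2.1252
With 8 standardized items, total variance = 8. Proportion = 2.1252/8 = 0.2656 → 26.57%.

26.6%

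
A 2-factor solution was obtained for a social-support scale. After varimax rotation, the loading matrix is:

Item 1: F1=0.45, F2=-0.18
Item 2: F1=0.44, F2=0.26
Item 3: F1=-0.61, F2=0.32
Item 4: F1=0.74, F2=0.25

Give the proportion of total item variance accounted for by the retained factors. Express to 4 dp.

0.3952

SS loadings by factor: 1.3158, 0.2649; total = 1.5807.
Total variance with 4 standardized items is 4, so the solution explains 1.5807/4 = 0.3952.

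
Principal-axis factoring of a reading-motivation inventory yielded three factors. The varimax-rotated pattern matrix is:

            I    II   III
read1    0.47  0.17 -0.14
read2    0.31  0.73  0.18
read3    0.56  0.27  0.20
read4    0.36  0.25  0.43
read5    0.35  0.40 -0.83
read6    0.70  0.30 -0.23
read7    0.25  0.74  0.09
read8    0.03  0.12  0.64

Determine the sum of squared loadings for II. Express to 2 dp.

SS loadings for II = 0.17² + 0.73² + 0.27² + 0.25² + 0.40² + 0.30² + 0.74² + 0.12² = 0.0289 + 0.5329 + 0.0729 + 0.0625 + 0.1600 + 0.0900 + 0.5476 + 0.0144 = 1.5092

1.51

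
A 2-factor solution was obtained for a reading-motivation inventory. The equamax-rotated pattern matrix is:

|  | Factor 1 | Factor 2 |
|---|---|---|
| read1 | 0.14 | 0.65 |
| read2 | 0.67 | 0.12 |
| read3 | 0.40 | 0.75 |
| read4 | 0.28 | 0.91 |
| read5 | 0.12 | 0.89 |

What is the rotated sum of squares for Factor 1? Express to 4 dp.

SS loadings for Factor 1 = 0.14² + 0.67² + 0.40² + 0.28² + 0.12² = 0.0196 + 0.4489 + 0.1600 + 0.0784 + 0.0144 = 0.7213

0.7213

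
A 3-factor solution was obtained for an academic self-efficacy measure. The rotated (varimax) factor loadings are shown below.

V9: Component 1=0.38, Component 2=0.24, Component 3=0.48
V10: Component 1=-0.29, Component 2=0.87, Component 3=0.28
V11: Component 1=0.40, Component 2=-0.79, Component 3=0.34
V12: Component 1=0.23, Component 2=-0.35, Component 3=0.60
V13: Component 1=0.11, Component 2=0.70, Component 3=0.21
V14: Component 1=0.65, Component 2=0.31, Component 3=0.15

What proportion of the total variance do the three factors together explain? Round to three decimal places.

0.646

Communalities: 0.4324, 0.9194, 0.8997, 0.5354, 0.5462, 0.5411; Σh² = 3.8742.
Total variance with 6 standardized items is 6, so the solution explains 3.8742/6 = 0.6457.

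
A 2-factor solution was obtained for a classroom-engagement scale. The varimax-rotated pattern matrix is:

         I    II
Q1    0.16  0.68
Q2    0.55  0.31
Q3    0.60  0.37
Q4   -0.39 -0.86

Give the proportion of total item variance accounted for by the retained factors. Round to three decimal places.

Communalities: 0.4880, 0.3986, 0.4969, 0.8917; Σh² = 2.2752.
Total variance with 4 standardized items is 4, so the solution explains 2.2752/4 = 0.5688.

0.569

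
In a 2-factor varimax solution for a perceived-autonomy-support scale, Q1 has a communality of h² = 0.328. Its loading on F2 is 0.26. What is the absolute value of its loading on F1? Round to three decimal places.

0.510

Under orthogonal rotation h² = Σλ², so λ_F1² = h² − (0.0676) = 0.328 − 0.0676 = 0.2604.
|λ| = √0.2604 = 0.5103.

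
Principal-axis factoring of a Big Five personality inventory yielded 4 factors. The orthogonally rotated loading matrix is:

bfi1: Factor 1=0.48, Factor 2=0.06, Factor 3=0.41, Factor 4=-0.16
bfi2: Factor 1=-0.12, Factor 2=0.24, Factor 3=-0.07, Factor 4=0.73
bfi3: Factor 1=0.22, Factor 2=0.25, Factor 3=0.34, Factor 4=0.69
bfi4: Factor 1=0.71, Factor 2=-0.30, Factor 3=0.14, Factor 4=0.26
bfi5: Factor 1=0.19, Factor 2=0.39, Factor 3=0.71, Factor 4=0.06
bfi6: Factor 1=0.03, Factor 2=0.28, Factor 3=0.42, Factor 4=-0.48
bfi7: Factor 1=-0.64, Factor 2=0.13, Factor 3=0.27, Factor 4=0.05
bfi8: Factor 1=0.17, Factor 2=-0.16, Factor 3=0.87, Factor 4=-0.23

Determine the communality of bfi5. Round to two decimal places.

0.70

h² = 0.19² + 0.39² + 0.71² + 0.06² = 0.0361 + 0.1521 + 0.5041 + 0.0036 = 0.6959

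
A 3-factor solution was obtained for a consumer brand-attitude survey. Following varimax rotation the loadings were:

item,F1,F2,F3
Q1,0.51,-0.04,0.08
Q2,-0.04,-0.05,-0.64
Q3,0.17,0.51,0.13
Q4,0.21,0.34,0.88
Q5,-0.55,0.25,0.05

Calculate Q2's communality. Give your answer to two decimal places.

h² = (-0.04)² + (-0.05)² + (-0.64)² = 0.0016 + 0.0025 + 0.4096 = 0.4137

0.41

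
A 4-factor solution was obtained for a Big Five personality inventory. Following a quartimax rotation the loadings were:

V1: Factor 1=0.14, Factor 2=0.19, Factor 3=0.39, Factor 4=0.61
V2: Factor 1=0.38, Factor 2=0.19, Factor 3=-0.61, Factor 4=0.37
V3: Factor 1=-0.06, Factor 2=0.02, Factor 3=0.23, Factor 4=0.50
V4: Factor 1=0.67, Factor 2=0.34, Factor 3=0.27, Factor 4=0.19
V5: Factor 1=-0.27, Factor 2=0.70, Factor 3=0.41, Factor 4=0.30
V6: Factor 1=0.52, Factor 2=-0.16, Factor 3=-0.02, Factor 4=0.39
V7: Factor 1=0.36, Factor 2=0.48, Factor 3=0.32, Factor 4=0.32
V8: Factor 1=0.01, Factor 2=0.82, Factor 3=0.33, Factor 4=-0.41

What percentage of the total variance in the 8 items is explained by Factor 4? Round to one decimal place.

SS loadings for Factor 4 = 0.61² + 0.37² + 0.50² + 0.19² + 0.30² + 0.39² + 0.32² + (-0.41)² = 1.3077
With 8 standardized items, total variance = 8. Proportion = 1.3077/8 = 0.1635 → 16.35%.

16.3%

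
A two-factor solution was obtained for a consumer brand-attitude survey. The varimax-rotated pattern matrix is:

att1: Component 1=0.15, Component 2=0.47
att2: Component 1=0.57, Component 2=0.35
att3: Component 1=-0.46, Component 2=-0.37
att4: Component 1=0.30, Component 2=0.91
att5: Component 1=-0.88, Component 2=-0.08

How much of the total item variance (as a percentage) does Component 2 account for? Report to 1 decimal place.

26.3%

SS loadings for Component 2 = 0.47² + 0.35² + (-0.37)² + 0.91² + (-0.08)² = 1.3148
With 5 standardized items, total variance = 5. Proportion = 1.3148/5 = 0.2630 → 26.30%.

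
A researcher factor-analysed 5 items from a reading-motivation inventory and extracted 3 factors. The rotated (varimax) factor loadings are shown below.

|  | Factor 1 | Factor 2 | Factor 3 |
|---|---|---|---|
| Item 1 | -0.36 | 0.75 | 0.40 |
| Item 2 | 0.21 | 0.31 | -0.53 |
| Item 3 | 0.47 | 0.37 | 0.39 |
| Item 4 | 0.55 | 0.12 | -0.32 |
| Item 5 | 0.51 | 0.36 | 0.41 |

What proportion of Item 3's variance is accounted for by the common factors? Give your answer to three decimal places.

h² = 0.47² + 0.37² + 0.39² = 0.2209 + 0.1369 + 0.1521 = 0.5099

0.510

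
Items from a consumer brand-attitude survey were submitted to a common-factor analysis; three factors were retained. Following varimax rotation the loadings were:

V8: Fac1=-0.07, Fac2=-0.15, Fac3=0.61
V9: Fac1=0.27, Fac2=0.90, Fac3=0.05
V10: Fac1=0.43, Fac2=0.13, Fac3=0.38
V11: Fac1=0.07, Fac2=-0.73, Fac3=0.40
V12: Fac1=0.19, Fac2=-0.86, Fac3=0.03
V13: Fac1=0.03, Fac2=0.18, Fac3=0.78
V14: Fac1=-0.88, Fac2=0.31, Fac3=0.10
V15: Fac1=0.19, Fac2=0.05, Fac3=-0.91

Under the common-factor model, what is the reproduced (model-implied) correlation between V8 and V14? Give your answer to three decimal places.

0.076

r̂ = Σ λ_i·λ_j across factors = (-0.07)(-0.88) + (-0.15)(0.31) + (0.61)(0.10)
  = +0.0616 -0.0465 +0.0610 = 0.0761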